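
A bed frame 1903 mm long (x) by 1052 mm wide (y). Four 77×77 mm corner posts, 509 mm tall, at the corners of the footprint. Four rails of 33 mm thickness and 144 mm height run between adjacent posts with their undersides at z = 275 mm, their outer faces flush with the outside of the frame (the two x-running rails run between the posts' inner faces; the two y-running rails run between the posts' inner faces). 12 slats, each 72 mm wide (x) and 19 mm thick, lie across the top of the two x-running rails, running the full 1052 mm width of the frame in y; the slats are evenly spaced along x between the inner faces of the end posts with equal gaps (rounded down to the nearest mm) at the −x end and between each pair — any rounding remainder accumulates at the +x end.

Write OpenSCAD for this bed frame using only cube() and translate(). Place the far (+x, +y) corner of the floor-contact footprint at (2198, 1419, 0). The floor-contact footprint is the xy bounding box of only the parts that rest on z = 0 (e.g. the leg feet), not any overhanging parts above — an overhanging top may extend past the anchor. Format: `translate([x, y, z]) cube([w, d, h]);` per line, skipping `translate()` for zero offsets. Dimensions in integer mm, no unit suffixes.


translate([295, 367, 0]) cube([77, 77, 509]);
translate([295, 1342, 0]) cube([77, 77, 509]);
translate([2121, 367, 0]) cube([77, 77, 509]);
translate([2121, 1342, 0]) cube([77, 77, 509]);
translate([372, 367, 275]) cube([1749, 33, 144]);
translate([372, 1386, 275]) cube([1749, 33, 144]);
translate([295, 444, 275]) cube([33, 898, 144]);
translate([2165, 444, 275]) cube([33, 898, 144]);
translate([440, 367, 419]) cube([72, 1052, 19]);
translate([580, 367, 419]) cube([72, 1052, 19]);
translate([720, 367, 419]) cube([72, 1052, 19]);
translate([860, 367, 419]) cube([72, 1052, 19]);
translate([1000, 367, 419]) cube([72, 1052, 19]);
translate([1140, 367, 419]) cube([72, 1052, 19]);
translate([1280, 367, 419]) cube([72, 1052, 19]);
translate([1420, 367, 419]) cube([72, 1052, 19]);
translate([1560, 367, 419]) cube([72, 1052, 19]);
translate([1700, 367, 419]) cube([72, 1052, 19]);
translate([1840, 367, 419]) cube([72, 1052, 19]);
translate([1980, 367, 419]) cube([72, 1052, 19]);


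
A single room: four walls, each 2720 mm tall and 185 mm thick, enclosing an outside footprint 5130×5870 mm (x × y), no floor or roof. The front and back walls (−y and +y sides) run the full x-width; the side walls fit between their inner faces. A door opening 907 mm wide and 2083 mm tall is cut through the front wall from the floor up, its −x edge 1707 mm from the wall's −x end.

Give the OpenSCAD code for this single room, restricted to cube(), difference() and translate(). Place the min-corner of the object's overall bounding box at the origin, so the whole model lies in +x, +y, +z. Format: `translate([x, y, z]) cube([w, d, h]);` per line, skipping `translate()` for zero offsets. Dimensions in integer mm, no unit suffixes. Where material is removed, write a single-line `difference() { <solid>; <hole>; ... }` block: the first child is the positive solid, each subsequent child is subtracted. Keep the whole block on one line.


difference() { cube([5130, 185, 2720]); translate([1707, 0, 0]) cube([907, 185, 2083]); }
translate([0, 5685, 0]) cube([5130, 185, 2720]);
translate([0, 185, 0]) cube([185, 5500, 2720]);
translate([4945, 185, 0]) cube([185, 5500, 2720]);


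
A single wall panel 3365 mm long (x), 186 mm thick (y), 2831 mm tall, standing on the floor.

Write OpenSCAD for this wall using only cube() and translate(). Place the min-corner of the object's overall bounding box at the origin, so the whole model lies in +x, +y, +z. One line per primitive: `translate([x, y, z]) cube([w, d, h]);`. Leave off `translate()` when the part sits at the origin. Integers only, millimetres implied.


cube([3365, 186, 2831]);


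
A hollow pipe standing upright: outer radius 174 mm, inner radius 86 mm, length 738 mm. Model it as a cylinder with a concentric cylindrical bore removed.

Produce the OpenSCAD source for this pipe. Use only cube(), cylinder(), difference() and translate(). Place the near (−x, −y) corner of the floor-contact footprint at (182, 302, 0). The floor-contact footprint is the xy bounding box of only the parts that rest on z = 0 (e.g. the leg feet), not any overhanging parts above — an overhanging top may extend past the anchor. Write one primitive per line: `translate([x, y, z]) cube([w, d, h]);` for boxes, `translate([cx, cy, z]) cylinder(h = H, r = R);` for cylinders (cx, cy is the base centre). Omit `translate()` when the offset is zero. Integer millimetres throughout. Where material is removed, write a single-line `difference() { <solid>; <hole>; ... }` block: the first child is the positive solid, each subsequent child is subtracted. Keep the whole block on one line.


difference() { translate([356, 476, 0]) cylinder(h = 738, r = 174); translate([356, 476, 0]) cylinder(h = 738, r = 86); }


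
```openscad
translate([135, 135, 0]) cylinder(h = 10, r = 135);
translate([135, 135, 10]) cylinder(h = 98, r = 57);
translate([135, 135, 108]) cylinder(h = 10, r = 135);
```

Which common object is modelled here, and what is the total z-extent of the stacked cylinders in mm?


A spool. The overall height is 118 mm.

Three coaxial cylinders, large–small–large — a spool. Two 10 mm flanges and a 98 mm core give 10 + 98 + 10 = 118 mm.


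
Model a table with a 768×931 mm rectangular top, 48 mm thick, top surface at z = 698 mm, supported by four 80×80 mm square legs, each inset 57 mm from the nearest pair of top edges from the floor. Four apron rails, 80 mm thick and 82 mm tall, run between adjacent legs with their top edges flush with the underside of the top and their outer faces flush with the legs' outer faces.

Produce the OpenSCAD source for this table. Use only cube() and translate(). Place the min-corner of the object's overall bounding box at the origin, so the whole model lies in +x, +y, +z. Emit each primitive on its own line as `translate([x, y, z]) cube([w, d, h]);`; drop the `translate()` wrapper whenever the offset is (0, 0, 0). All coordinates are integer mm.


// leg_h = 698 - 48 = 650
// apron z = 650 - 82 = 568
translate([0, 0, 650]) cube([768, 931, 48]);
translate([57, 57, 0]) cube([80, 80, 650]);
translate([631, 57, 0]) cube([80, 80, 650]);
translate([57, 794, 0]) cube([80, 80, 650]);
translate([631, 794, 0]) cube([80, 80, 650]);
translate([137, 57, 568]) cube([494, 80, 82]);
translate([137, 794, 568]) cube([494, 80, 82]);
translate([57, 137, 568]) cube([80, 657, 82]);
translate([631, 137, 568]) cube([80, 657, 82]);


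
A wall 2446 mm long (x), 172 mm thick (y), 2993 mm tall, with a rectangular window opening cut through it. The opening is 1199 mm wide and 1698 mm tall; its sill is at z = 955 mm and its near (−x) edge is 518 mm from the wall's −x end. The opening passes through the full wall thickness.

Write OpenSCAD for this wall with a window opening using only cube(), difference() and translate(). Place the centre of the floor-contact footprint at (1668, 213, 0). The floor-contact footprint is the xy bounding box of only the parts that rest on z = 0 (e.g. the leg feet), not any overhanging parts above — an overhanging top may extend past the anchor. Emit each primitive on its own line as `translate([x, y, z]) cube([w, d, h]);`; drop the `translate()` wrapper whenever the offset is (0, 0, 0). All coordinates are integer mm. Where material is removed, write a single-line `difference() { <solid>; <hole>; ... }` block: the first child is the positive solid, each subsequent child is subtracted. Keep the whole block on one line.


difference() { translate([445, 127, 0]) cube([2446, 172, 2993]); translate([963, 127, 955]) cube([1199, 172, 1698]); }


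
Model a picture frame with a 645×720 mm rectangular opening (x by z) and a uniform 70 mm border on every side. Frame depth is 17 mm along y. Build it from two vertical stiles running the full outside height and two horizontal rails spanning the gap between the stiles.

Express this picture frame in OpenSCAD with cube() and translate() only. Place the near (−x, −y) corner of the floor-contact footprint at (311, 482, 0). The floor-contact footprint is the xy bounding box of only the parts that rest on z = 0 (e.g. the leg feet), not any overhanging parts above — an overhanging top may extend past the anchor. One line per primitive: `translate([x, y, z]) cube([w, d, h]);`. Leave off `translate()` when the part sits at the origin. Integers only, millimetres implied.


translate([311, 482, 0]) cube([70, 17, 860]);
translate([1026, 482, 0]) cube([70, 17, 860]);
translate([381, 482, 0]) cube([645, 17, 70]);
translate([381, 482, 790]) cube([645, 17, 70]);


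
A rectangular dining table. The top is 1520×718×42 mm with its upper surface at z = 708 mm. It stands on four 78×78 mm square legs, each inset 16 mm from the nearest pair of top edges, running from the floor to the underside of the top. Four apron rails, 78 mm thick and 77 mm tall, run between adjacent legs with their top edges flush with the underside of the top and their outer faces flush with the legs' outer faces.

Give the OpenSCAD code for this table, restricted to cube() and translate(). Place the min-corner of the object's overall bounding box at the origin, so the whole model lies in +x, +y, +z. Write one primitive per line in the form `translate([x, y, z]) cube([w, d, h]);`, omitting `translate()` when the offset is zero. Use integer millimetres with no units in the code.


translate([0, 0, 666]) cube([1520, 718, 42]);
translate([16, 16, 0]) cube([78, 78, 666]);
translate([1426, 16, 0]) cube([78, 78, 666]);
translate([16, 624, 0]) cube([78, 78, 666]);
translate([1426, 624, 0]) cube([78, 78, 666]);
translate([94, 16, 589]) cube([1332, 78, 77]);
translate([94, 624, 589]) cube([1332, 78, 77]);
translate([16, 94, 589]) cube([78, 530, 77]);
translate([1426, 94, 589]) cube([78, 530, 77]);


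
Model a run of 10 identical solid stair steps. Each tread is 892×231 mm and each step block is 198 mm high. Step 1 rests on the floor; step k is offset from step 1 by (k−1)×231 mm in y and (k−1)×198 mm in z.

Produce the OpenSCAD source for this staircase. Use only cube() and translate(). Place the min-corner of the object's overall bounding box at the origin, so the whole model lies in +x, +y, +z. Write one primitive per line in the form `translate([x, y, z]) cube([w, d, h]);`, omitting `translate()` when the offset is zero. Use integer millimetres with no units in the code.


cube([892, 231, 198]);
translate([0, 231, 198]) cube([892, 231, 198]);
translate([0, 462, 396]) cube([892, 231, 198]);
translate([0, 693, 594]) cube([892, 231, 198]);
translate([0, 924, 792]) cube([892, 231, 198]);
translate([0, 1155, 990]) cube([892, 231, 198]);
translate([0, 1386, 1188]) cube([892, 231, 198]);
translate([0, 1617, 1386]) cube([892, 231, 198]);
translate([0, 1848, 1584]) cube([892, 231, 198]);
translate([0, 2079, 1782]) cube([892, 231, 198]);


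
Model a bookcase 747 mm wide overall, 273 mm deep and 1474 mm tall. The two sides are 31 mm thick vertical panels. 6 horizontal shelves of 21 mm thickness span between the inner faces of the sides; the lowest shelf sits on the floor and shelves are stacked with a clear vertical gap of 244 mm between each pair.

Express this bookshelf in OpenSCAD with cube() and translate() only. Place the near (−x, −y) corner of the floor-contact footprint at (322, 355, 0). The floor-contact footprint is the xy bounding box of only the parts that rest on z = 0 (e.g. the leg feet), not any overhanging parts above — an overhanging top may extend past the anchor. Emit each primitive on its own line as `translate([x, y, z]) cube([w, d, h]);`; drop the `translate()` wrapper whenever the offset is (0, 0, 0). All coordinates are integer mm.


translate([322, 355, 0]) cube([31, 273, 1474]);
translate([1038, 355, 0]) cube([31, 273, 1474]);
translate([353, 355, 0]) cube([685, 273, 21]);
translate([353, 355, 265]) cube([685, 273, 21]);
translate([353, 355, 530]) cube([685, 273, 21]);
translate([353, 355, 795]) cube([685, 273, 21]);
translate([353, 355, 1060]) cube([685, 273, 21]);
translate([353, 355, 1325]) cube([685, 273, 21]);


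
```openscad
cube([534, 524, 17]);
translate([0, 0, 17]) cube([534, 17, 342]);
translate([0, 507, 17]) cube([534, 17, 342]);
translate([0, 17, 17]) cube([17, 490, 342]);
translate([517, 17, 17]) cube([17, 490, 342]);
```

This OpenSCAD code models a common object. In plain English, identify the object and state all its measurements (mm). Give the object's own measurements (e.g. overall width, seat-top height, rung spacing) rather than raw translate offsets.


An open-topped rectangular box: outside dimensions 534×524×359 mm, with a uniform wall and base thickness of 17 mm. The base is a full 534×524 slab on the floor; four walls sit on top of the base. The front and back walls (the −y and +y sides) span the full width; the two side walls fit between them.


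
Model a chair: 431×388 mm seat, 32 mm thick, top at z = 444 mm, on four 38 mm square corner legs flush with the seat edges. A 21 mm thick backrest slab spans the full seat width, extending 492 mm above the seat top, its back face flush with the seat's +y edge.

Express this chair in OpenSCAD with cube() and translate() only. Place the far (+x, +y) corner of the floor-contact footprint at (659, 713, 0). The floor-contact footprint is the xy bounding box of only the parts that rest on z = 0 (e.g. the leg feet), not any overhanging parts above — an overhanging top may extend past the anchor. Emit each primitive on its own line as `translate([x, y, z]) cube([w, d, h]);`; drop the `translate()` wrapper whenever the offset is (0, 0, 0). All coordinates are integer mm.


translate([228, 325, 412]) cube([431, 388, 32]);
translate([228, 325, 0]) cube([38, 38, 412]);
translate([621, 325, 0]) cube([38, 38, 412]);
translate([228, 675, 0]) cube([38, 38, 412]);
translate([621, 675, 0]) cube([38, 38, 412]);
translate([228, 692, 444]) cube([431, 21, 492]);


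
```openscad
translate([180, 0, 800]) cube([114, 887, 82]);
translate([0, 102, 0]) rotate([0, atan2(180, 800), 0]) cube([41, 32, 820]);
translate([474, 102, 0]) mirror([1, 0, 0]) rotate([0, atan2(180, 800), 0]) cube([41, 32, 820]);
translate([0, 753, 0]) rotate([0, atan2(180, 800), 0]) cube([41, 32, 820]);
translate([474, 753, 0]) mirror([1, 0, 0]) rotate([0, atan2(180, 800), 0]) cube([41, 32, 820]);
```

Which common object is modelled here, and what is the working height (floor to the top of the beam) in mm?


A sawhorse. The overall height is 882 mm.

A beam across two mirrored pairs of raked legs — a sawhorse. The beam's underside is at z = 800 (matching the legs' vertical rise in atan2(180, 800)) and the beam is 82 mm tall, so its top is at 800 + 82 = 882 mm. The raked legs top out at the beam's underside, so that is the highest point.


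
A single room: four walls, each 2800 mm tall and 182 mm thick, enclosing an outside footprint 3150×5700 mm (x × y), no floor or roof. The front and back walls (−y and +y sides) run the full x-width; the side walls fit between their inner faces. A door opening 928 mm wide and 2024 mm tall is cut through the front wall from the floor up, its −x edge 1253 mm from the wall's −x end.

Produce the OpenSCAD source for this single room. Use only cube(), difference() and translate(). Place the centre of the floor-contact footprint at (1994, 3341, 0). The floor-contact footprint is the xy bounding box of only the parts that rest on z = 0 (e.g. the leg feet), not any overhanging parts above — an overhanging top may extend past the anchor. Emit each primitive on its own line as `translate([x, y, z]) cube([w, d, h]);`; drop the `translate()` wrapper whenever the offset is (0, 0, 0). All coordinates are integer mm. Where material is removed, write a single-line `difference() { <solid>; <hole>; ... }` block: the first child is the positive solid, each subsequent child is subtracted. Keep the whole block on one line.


difference() { translate([419, 491, 0]) cube([3150, 182, 2800]); translate([1672, 491, 0]) cube([928, 182, 2024]); }
translate([419, 6009, 0]) cube([3150, 182, 2800]);
translate([419, 673, 0]) cube([182, 5336, 2800]);
translate([3387, 673, 0]) cube([182, 5336, 2800]);


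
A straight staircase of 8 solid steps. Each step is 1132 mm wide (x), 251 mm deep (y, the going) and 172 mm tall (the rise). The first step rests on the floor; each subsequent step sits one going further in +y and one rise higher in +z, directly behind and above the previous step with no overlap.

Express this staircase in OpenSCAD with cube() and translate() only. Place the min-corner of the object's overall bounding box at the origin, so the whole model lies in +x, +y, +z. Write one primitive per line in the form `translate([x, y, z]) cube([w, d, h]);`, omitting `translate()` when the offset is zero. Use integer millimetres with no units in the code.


cube([1132, 251, 172]);
translate([0, 251, 172]) cube([1132, 251, 172]);
translate([0, 502, 344]) cube([1132, 251, 172]);
translate([0, 753, 516]) cube([1132, 251, 172]);
translate([0, 1004, 688]) cube([1132, 251, 172]);
translate([0, 1255, 860]) cube([1132, 251, 172]);
translate([0, 1506, 1032]) cube([1132, 251, 172]);
translate([0, 1757, 1204]) cube([1132, 251, 172]);


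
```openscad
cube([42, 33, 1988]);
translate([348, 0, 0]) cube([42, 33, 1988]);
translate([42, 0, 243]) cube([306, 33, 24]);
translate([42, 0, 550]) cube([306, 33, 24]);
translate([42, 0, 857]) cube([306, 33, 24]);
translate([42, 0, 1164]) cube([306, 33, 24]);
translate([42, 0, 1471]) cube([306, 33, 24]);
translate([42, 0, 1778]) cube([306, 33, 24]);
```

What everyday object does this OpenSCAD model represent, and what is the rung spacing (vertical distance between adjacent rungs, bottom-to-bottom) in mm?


A ladder. The rung spacing is 307 mm.

Two tall 42×33 posts with 6 short bars between them — a ladder. Adjacent rungs sit at z = 243 and z = 550, so the spacing is 550 − 243 = 307 mm.


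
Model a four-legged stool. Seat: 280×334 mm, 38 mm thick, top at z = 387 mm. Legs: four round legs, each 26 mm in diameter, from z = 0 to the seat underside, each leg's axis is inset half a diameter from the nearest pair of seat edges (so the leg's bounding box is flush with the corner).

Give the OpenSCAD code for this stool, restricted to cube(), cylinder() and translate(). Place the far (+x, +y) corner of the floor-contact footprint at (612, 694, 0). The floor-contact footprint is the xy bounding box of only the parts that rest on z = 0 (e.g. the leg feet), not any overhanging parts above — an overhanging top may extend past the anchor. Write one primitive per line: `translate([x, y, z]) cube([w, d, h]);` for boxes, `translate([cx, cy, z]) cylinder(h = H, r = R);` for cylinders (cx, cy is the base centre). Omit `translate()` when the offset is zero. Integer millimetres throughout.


translate([332, 360, 349]) cube([280, 334, 38]);
translate([345, 373, 0]) cylinder(h = 349, r = 13);
translate([599, 373, 0]) cylinder(h = 349, r = 13);
translate([345, 681, 0]) cylinder(h = 349, r = 13);
translate([599, 681, 0]) cylinder(h = 349, r = 13);


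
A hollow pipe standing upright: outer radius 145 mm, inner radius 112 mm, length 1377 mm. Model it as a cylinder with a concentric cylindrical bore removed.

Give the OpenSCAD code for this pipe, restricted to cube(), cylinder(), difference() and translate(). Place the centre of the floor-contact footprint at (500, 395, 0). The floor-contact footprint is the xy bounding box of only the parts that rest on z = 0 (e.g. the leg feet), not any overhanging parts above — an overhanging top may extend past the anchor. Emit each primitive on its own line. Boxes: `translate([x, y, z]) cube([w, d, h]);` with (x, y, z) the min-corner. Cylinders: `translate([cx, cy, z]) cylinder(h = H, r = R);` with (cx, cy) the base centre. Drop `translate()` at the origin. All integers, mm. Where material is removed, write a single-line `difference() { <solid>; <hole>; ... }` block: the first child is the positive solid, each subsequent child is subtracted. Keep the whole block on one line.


difference() { translate([500, 395, 0]) cylinder(h = 1377, r = 145); translate([500, 395, 0]) cylinder(h = 1377, r = 112); }


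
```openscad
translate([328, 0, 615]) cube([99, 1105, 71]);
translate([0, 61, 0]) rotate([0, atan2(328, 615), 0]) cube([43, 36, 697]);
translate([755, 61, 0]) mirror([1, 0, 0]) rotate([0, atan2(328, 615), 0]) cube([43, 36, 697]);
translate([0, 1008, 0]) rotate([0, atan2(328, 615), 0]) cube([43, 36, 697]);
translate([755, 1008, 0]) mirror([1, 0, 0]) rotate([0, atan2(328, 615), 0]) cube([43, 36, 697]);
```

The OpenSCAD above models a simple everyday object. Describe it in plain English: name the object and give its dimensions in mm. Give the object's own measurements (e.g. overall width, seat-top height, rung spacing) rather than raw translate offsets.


A sawhorse. A 99×1105×71 mm beam (x, y, z) sits on two A-frame leg pairs. Each pair is two raked legs of 43×36 mm section (36 mm along y) splaying symmetrically in x. Each leg rises 615 mm vertically over 328 mm of horizontal reach and is 697 mm long along its own axis. Every leg's outer bottom edge rests on the floor and its outer top edge meets a bottom edge of the beam — the left legs (tilting toward +x) meet the beam's −x bottom edge, the right legs (their mirror images, tilting toward −x) meet its +x bottom edge — so the leg tops tuck under the beam, the beam's underside is 615 mm above the floor, and the feet are 755 mm apart outside-to-outside with the beam centred between them. The two leg pairs are set in 61 mm from either end of the beam.


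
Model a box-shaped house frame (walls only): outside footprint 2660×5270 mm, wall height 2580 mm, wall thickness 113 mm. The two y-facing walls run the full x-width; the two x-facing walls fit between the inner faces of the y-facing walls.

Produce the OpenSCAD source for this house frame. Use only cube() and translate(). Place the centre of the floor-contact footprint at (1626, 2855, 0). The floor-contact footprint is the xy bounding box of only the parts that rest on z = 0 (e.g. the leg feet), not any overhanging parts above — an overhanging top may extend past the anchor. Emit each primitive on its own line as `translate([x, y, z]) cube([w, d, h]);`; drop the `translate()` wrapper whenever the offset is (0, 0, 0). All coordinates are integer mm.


translate([296, 220, 0]) cube([2660, 113, 2580]);
translate([296, 5377, 0]) cube([2660, 113, 2580]);
translate([296, 333, 0]) cube([113, 5044, 2580]);
translate([2843, 333, 0]) cube([113, 5044, 2580]);


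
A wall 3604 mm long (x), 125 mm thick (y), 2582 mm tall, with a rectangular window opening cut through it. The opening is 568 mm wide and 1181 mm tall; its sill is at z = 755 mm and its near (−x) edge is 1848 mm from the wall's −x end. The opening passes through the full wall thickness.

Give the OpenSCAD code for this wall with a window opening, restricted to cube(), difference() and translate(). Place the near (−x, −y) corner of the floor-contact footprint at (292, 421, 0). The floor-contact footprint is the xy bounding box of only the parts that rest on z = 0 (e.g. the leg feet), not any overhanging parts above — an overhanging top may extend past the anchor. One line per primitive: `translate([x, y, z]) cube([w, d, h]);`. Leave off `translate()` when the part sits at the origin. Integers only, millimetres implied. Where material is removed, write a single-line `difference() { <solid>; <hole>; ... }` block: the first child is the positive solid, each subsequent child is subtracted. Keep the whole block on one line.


difference() { translate([292, 421, 0]) cube([3604, 125, 2582]); translate([2140, 421, 755]) cube([568, 125, 1181]); }


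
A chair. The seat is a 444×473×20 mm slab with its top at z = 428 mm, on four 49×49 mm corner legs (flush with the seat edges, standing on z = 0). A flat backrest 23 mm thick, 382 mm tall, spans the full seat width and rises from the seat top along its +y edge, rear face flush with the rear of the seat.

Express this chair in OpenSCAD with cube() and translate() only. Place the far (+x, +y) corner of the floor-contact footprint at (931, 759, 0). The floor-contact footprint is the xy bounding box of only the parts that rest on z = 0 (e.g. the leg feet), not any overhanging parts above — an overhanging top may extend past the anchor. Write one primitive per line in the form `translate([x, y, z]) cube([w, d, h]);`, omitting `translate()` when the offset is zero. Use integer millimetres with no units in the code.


translate([487, 286, 408]) cube([444, 473, 20]);
translate([487, 286, 0]) cube([49, 49, 408]);
translate([882, 286, 0]) cube([49, 49, 408]);
translate([487, 710, 0]) cube([49, 49, 408]);
translate([882, 710, 0]) cube([49, 49, 408]);
translate([487, 736, 428]) cube([444, 23, 382]);


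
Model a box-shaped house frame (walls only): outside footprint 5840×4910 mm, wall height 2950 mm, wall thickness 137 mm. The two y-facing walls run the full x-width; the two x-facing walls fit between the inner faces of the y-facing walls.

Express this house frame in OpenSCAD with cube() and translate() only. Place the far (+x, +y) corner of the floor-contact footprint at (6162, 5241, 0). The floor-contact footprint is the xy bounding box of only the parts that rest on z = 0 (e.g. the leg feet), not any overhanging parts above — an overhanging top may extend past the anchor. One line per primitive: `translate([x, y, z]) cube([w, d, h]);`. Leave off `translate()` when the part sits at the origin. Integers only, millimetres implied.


translate([322, 331, 0]) cube([5840, 137, 2950]);
translate([322, 5104, 0]) cube([5840, 137, 2950]);
translate([322, 468, 0]) cube([137, 4636, 2950]);
translate([6025, 468, 0]) cube([137, 4636, 2950]);


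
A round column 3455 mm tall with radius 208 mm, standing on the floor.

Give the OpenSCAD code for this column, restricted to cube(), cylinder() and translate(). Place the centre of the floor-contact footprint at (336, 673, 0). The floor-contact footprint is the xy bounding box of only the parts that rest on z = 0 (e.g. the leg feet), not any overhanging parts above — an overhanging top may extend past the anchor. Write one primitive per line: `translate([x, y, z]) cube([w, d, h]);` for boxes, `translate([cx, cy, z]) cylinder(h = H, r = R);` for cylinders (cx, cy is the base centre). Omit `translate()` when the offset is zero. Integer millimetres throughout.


translate([336, 673, 0]) cylinder(h = 3455, r = 208);


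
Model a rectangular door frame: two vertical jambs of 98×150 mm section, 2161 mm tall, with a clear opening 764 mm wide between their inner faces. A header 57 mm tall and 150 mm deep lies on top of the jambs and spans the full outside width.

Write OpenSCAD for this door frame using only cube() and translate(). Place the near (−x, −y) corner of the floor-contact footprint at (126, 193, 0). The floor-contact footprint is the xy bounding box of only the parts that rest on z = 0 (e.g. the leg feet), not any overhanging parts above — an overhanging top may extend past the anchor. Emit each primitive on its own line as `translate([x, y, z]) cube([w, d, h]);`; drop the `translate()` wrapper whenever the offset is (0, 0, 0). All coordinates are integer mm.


translate([126, 193, 0]) cube([98, 150, 2161]);
translate([988, 193, 0]) cube([98, 150, 2161]);
translate([126, 193, 2161]) cube([960, 150, 57]);


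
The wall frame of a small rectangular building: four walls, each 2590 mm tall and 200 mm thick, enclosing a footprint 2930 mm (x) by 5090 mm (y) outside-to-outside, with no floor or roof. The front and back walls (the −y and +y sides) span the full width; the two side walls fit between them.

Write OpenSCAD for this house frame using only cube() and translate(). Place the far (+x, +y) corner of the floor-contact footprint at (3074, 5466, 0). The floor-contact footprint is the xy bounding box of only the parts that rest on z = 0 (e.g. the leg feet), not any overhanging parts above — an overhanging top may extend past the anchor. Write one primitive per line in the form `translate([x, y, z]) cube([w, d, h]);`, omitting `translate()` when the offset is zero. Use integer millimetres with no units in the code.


translate([144, 376, 0]) cube([2930, 200, 2590]);
translate([144, 5266, 0]) cube([2930, 200, 2590]);
translate([144, 576, 0]) cube([200, 4690, 2590]);
translate([2874, 576, 0]) cube([200, 4690, 2590]);


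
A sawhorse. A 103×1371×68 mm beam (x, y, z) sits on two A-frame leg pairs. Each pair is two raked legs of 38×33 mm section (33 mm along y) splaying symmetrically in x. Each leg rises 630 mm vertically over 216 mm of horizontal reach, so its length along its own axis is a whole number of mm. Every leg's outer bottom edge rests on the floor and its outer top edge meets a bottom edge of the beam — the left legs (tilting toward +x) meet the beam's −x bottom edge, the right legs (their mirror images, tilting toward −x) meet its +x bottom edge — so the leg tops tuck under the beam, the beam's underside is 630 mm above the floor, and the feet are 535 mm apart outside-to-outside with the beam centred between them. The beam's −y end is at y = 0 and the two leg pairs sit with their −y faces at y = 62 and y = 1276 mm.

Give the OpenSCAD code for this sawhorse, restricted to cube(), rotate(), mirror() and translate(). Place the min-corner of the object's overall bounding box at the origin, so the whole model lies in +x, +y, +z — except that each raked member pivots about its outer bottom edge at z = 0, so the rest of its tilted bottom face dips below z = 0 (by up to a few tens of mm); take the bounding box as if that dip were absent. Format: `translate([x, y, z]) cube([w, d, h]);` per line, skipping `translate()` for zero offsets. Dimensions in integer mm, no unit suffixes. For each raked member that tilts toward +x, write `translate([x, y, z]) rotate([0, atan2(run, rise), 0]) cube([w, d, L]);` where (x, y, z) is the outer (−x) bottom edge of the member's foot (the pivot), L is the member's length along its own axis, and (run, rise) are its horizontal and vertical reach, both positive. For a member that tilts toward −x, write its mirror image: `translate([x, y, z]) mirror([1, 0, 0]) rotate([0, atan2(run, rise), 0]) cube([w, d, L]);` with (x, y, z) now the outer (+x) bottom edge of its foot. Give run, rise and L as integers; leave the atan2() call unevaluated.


// leg length = √(216² + 630²) = 666
// right-leg outer foot x = 2·216 + 103 = 535
// beam min-corner = (216, 0, 630)
translate([216, 0, 630]) cube([103, 1371, 68]);
translate([0, 62, 0]) rotate([0, atan2(216, 630), 0]) cube([38, 33, 666]);
translate([535, 62, 0]) mirror([1, 0, 0]) rotate([0, atan2(216, 630), 0]) cube([38, 33, 666]);
translate([0, 1276, 0]) rotate([0, atan2(216, 630), 0]) cube([38, 33, 666]);
translate([535, 1276, 0]) mirror([1, 0, 0]) rotate([0, atan2(216, 630), 0]) cube([38, 33, 666]);


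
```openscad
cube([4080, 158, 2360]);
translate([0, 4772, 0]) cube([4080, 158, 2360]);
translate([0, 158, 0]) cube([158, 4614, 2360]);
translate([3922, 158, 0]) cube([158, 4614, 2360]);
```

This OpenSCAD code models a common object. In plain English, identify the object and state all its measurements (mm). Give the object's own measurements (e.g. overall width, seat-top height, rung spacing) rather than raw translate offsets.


The wall frame of a small rectangular building: four walls, each 2360 mm tall and 158 mm thick, enclosing a footprint 4080 mm (x) by 4930 mm (y) outside-to-outside, with no floor or roof. The front and back walls (the −y and +y sides) span the full width; the two side walls fit between them.


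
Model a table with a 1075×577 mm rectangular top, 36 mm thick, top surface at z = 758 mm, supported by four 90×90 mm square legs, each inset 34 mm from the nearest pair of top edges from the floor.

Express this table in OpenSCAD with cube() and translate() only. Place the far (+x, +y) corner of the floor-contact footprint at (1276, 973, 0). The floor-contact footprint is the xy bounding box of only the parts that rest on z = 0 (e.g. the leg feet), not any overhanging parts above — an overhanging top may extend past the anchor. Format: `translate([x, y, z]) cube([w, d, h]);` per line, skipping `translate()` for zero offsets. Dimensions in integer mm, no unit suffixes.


// leg_h = 758 - 36 = 722
translate([235, 430, 722]) cube([1075, 577, 36]);
translate([269, 464, 0]) cube([90, 90, 722]);
translate([1186, 464, 0]) cube([90, 90, 722]);
translate([269, 883, 0]) cube([90, 90, 722]);
translate([1186, 883, 0]) cube([90, 90, 722]);


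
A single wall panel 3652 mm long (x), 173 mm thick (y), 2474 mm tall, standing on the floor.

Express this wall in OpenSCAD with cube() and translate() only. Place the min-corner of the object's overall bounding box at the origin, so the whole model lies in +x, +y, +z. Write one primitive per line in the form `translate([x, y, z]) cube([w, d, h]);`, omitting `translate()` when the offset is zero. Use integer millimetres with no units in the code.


cube([3652, 173, 2474]);


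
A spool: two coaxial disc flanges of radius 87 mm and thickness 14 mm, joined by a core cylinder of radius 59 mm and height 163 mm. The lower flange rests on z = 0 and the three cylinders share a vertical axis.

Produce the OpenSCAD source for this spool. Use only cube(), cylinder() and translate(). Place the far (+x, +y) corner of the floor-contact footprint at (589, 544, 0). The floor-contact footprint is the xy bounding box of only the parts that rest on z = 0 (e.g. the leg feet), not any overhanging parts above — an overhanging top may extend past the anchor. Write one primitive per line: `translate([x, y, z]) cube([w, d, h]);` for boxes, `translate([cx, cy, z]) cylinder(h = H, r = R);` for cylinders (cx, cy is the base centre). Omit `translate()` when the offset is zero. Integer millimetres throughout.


translate([502, 457, 0]) cylinder(h = 14, r = 87);
translate([502, 457, 14]) cylinder(h = 163, r = 59);
translate([502, 457, 177]) cylinder(h = 14, r = 87);


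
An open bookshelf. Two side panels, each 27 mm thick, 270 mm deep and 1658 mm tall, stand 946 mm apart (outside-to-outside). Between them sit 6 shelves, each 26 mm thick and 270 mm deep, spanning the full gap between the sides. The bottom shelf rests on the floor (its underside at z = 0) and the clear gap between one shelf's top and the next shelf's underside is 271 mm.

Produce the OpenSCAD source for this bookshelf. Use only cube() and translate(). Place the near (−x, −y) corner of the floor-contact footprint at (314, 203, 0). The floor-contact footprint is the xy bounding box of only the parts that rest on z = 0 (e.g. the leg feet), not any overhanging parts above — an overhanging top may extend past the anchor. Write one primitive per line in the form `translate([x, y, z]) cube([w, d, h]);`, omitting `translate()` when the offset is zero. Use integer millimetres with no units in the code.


translate([314, 203, 0]) cube([27, 270, 1658]);
translate([1233, 203, 0]) cube([27, 270, 1658]);
translate([341, 203, 0]) cube([892, 270, 26]);
translate([341, 203, 297]) cube([892, 270, 26]);
translate([341, 203, 594]) cube([892, 270, 26]);
translate([341, 203, 891]) cube([892, 270, 26]);
translate([341, 203, 1188]) cube([892, 270, 26]);
translate([341, 203, 1485]) cube([892, 270, 26]);


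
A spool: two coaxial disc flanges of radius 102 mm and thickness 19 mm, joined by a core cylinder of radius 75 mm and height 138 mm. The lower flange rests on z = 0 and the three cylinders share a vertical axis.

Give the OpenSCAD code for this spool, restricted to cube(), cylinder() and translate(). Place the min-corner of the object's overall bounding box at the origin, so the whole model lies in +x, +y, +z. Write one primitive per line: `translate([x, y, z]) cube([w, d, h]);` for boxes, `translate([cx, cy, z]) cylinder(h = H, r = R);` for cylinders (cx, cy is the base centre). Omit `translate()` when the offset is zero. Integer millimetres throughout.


translate([102, 102, 0]) cylinder(h = 19, r = 102);
translate([102, 102, 19]) cylinder(h = 138, r = 75);
translate([102, 102, 157]) cylinder(h = 19, r = 102);


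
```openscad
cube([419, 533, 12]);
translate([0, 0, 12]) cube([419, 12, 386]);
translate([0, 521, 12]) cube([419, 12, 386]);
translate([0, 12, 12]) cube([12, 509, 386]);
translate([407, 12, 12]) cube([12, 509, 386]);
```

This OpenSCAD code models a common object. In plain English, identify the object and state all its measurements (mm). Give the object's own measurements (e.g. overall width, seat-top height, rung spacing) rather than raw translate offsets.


An open-topped rectangular box: outside dimensions 419×533×398 mm, with a uniform wall and base thickness of 12 mm. The base is a full 419×533 slab on the floor; four walls sit on top of the base. The front and back walls (the −y and +y sides) span the full width; the two side walls fit between them.


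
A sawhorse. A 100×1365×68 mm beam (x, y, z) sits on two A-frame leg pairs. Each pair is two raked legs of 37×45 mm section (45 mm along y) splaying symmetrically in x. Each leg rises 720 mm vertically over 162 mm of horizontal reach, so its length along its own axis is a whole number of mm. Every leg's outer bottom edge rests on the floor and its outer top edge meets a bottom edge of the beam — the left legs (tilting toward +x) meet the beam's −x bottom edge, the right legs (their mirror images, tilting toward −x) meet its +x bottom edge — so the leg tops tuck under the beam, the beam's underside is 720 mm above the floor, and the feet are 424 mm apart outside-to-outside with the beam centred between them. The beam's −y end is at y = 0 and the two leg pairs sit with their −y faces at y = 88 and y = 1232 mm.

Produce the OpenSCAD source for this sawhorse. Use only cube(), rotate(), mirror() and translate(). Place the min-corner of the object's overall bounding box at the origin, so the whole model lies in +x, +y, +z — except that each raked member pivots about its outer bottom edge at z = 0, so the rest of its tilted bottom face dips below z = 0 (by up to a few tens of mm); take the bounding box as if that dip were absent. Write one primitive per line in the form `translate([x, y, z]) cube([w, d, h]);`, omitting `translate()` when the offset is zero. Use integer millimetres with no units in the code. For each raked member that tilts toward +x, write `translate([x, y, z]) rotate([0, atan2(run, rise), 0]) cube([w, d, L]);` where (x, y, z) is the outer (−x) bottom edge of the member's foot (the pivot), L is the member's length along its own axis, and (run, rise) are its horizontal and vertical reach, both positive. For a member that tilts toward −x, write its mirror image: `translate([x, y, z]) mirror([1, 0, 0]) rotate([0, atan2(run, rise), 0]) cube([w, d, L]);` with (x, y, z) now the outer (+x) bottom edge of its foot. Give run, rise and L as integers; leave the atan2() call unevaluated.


// leg length = √(162² + 720²) = 738
// right-leg outer foot x = 2·162 + 100 = 424
// beam min-corner = (162, 0, 720)
translate([162, 0, 720]) cube([100, 1365, 68]);
translate([0, 88, 0]) rotate([0, atan2(162, 720), 0]) cube([37, 45, 738]);
translate([424, 88, 0]) mirror([1, 0, 0]) rotate([0, atan2(162, 720), 0]) cube([37, 45, 738]);
translate([0, 1232, 0]) rotate([0, atan2(162, 720), 0]) cube([37, 45, 738]);
translate([424, 1232, 0]) mirror([1, 0, 0]) rotate([0, atan2(162, 720), 0]) cube([37, 45, 738]);


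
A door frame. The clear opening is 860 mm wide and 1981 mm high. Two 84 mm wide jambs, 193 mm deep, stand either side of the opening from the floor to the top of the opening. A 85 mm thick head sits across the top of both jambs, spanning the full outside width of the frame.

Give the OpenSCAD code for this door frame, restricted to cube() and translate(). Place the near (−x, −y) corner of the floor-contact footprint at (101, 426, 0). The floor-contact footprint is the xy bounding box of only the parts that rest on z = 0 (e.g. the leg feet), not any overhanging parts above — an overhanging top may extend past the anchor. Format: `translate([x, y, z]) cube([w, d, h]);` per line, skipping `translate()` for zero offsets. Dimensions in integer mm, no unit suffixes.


translate([101, 426, 0]) cube([84, 193, 1981]);
translate([1045, 426, 0]) cube([84, 193, 1981]);
translate([101, 426, 1981]) cube([1028, 193, 85]);
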